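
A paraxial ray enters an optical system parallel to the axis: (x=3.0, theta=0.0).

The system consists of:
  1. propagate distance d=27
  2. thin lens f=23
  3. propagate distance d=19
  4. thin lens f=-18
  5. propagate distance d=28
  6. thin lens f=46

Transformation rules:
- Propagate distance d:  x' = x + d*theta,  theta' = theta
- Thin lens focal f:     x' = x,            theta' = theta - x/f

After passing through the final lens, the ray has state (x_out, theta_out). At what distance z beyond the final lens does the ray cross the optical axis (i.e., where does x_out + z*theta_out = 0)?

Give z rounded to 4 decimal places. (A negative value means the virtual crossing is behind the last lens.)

Answer: -45.4321

Derivation:
Initial: x=3.0000 theta=0.0000
After 1 (propagate distance d=27): x=3.0000 theta=0.0000
After 2 (thin lens f=23): x=3.0000 theta=-3/23 (≈-0.1304)
After 3 (propagate distance d=19): x=12/23 (≈0.5217) theta=-3/23 (≈-0.1304)
After 4 (thin lens f=-18): x=12/23 (≈0.5217) theta=-7/69 (≈-0.1014)
After 5 (propagate distance d=28): x=-160/69 (≈-2.3188) theta=-7/69 (≈-0.1014)
After 6 (thin lens f=46): x=-160/69 (≈-2.3188) theta=-27/529 (≈-0.0510)
z_focus = -x_out/theta_out = -(-160/69)/(-27/529) = -3680/81 ≈ -45.4321
Rounded to 4 decimal places: z = -45.4321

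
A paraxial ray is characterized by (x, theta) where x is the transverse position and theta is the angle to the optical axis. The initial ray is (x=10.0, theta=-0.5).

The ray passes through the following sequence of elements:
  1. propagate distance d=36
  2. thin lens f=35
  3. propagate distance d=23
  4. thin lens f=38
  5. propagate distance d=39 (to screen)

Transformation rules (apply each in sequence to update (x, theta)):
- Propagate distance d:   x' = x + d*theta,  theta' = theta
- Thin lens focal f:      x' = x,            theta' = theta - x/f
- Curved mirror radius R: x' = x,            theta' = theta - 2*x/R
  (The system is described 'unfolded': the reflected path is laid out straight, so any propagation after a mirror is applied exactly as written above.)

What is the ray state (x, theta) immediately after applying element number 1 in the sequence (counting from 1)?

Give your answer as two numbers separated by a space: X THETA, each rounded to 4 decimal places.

Initial: x=10.0000 theta=-0.5000
After 1 (propagate distance d=36): x=-8.0000 theta=-0.5000
Rounded to 4 decimal places: x = -8.0000, theta = -0.5000

Answer: -8.0000 -0.5000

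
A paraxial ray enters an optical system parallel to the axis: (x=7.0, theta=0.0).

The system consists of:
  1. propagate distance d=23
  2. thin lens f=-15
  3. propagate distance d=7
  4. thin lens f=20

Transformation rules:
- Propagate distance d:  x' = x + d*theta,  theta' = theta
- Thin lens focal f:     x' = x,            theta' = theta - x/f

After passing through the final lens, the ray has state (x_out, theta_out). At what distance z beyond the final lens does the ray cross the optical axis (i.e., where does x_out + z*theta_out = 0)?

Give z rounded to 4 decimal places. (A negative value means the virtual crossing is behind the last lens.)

Initial: x=7.0000 theta=0.0000
After 1 (propagate distance d=23): x=7.0000 theta=0.0000
After 2 (thin lens f=-15): x=7.0000 theta=7/15 (≈0.4667)
After 3 (propagate distance d=7): x=154/15 (≈10.2667) theta=7/15 (≈0.4667)
After 4 (thin lens f=20): x=154/15 (≈10.2667) theta=-7/150 (≈-0.0467)
z_focus = -x_out/theta_out = -(154/15)/(-7/150) = 220.0000
Rounded to 4 decimal places: z = 220.0000

Answer: 220.0000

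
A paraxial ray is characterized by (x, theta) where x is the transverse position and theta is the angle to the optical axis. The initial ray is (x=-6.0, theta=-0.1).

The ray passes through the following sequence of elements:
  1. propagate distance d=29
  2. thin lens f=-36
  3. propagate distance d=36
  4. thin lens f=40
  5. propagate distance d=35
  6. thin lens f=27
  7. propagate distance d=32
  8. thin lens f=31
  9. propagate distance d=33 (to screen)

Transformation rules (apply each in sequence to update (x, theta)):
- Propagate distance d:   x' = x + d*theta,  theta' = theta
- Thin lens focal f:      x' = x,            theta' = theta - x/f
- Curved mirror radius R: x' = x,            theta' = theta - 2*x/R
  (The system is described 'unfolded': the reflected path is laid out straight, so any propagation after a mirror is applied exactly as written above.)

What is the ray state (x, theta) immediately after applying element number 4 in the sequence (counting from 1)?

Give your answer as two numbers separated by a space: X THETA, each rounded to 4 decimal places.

Answer: -21.4000 0.1878

Derivation:
Initial: x=-6.0000 theta=-0.1000
After 1 (propagate distance d=29): x=-8.9000 theta=-0.1000
After 2 (thin lens f=-36): x=-8.9000 theta=-25/72 (≈-0.3472)
After 3 (propagate distance d=36): x=-21.4000 theta=-25/72 (≈-0.3472)
After 4 (thin lens f=40): x=-21.4000 theta=169/900 (≈0.1878)
Rounded to 4 decimal places: x = -21.4000, theta = 0.1878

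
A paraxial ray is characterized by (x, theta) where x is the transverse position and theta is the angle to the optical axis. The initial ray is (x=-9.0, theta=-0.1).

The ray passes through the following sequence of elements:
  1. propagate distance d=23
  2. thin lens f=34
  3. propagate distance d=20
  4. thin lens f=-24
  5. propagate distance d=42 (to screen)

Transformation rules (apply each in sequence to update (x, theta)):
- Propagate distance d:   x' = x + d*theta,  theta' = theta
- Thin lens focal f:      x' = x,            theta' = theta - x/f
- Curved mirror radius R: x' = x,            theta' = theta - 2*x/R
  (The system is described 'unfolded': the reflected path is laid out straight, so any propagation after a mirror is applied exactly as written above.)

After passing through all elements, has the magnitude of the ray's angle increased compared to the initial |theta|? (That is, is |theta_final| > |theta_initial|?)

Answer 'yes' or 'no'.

Initial: x=-9.0000 theta=-0.1000
After 1 (propagate distance d=23): x=-11.3000 theta=-0.1000
After 2 (thin lens f=34): x=-11.3000 theta=79/340 (≈0.2324)
After 3 (propagate distance d=20): x=-1131/170 (≈-6.6529) theta=79/340 (≈0.2324)
After 4 (thin lens f=-24): x=-1131/170 (≈-6.6529) theta=-61/1360 (≈-0.0449)
After 5 (propagate distance d=42 (to screen)): x=-1161/136 (≈-8.5368) theta=-61/1360 (≈-0.0449)
|theta_initial|=0.1000 |theta_final|=61/1360 (≈0.0449) -> not increased

Answer: no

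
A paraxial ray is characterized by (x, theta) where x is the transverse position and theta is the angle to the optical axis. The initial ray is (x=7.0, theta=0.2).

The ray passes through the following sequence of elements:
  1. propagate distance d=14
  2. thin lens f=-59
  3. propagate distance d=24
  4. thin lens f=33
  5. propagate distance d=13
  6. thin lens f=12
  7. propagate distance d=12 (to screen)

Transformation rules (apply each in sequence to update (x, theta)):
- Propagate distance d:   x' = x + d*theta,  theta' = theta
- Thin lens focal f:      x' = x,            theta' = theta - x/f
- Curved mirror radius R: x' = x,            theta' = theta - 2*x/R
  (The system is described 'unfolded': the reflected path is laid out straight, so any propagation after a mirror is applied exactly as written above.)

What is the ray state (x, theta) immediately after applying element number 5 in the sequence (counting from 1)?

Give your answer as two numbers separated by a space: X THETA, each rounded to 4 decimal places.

Initial: x=7.0000 theta=0.2000
After 1 (propagate distance d=14): x=9.8000 theta=0.2000
After 2 (thin lens f=-59): x=9.8000 theta=108/295 (≈0.3661)
After 3 (propagate distance d=24): x=5483/295 (≈18.5864) theta=108/295 (≈0.3661)
After 4 (thin lens f=33): x=5483/295 (≈18.5864) theta=-1919/9735 (≈-0.1971)
After 5 (propagate distance d=13): x=155992/9735 (≈16.0238) theta=-1919/9735 (≈-0.1971)
Rounded to 4 decimal places: x = 16.0238, theta = -0.1971

Answer: 16.0238 -0.1971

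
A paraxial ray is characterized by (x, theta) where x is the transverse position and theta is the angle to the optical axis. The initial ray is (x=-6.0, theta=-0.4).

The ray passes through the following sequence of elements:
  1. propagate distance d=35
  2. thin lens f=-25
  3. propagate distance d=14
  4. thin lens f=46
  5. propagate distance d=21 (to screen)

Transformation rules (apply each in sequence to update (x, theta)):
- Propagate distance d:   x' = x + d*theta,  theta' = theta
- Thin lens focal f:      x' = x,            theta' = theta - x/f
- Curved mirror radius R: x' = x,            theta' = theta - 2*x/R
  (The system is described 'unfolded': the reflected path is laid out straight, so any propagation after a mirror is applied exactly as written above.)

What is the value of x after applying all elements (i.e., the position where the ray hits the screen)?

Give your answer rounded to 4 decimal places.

Answer: -45.2000

Derivation:
Initial: x=-6.0000 theta=-0.4000
After 1 (propagate distance d=35): x=-20.0000 theta=-0.4000
After 2 (thin lens f=-25): x=-20.0000 theta=-1.2000
After 3 (propagate distance d=14): x=-36.8000 theta=-1.2000
After 4 (thin lens f=46): x=-36.8000 theta=-0.4000
After 5 (propagate distance d=21 (to screen)): x=-45.2000 theta=-0.4000
Rounded to 4 decimal places: x = -45.2000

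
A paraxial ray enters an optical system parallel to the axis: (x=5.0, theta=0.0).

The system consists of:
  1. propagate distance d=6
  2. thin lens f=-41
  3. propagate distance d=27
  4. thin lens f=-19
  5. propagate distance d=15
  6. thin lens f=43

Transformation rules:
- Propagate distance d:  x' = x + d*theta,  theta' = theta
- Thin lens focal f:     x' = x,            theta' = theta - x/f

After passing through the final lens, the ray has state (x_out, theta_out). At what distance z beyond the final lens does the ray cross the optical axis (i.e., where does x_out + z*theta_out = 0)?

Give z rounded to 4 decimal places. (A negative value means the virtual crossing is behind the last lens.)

Answer: -97.6145

Derivation:
Initial: x=5.0000 theta=0.0000
After 1 (propagate distance d=6): x=5.0000 theta=0.0000
After 2 (thin lens f=-41): x=5.0000 theta=5/41 (≈0.1220)
After 3 (propagate distance d=27): x=340/41 (≈8.2927) theta=5/41 (≈0.1220)
After 4 (thin lens f=-19): x=340/41 (≈8.2927) theta=435/779 (≈0.5584)
After 5 (propagate distance d=15): x=12985/779 (≈16.6688) theta=435/779 (≈0.5584)
After 6 (thin lens f=43): x=12985/779 (≈16.6688) theta=5720/33497 (≈0.1708)
z_focus = -x_out/theta_out = -(12985/779)/(5720/33497) = -111671/1144 ≈ -97.6145
Rounded to 4 decimal places: z = -97.6145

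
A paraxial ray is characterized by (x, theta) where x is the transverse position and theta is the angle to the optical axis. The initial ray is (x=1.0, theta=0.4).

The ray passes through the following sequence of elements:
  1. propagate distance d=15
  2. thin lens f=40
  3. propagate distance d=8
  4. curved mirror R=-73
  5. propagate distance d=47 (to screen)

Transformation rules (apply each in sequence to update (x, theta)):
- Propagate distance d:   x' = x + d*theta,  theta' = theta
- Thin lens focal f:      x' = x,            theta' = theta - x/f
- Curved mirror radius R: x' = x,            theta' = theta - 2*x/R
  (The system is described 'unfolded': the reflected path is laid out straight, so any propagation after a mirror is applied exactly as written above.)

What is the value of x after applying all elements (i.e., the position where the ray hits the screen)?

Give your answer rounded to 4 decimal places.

Answer: 30.7065

Derivation:
Initial: x=1.0000 theta=0.4000
After 1 (propagate distance d=15): x=7.0000 theta=0.4000
After 2 (thin lens f=40): x=7.0000 theta=0.2250
After 3 (propagate distance d=8): x=8.8000 theta=0.2250
After 4 (curved mirror R=-73): x=8.8000 theta=1361/2920 (≈0.4661)
After 5 (propagate distance d=47 (to screen)): x=89663/2920 (≈30.7065) theta=1361/2920 (≈0.4661)
Rounded to 4 decimal places: x = 30.7065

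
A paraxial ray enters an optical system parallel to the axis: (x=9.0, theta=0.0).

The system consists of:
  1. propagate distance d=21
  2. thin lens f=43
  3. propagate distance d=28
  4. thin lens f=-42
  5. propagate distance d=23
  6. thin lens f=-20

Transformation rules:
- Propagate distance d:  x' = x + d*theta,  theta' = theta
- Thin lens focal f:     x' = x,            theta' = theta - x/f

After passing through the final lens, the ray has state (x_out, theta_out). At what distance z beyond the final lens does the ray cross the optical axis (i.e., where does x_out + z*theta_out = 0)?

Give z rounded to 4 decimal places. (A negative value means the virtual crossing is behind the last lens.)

Answer: 0.3390

Derivation:
Initial: x=9.0000 theta=0.0000
After 1 (propagate distance d=21): x=9.0000 theta=0.0000
After 2 (thin lens f=43): x=9.0000 theta=-9/43 (≈-0.2093)
After 3 (propagate distance d=28): x=135/43 (≈3.1395) theta=-9/43 (≈-0.2093)
After 4 (thin lens f=-42): x=135/43 (≈3.1395) theta=-81/602 (≈-0.1346)
After 5 (propagate distance d=23): x=27/602 (≈0.0449) theta=-81/602 (≈-0.1346)
After 6 (thin lens f=-20): x=27/602 (≈0.0449) theta=-1593/12040 (≈-0.1323)
z_focus = -x_out/theta_out = -(27/602)/(-1593/12040) = 20/59 ≈ 0.3390
Rounded to 4 decimal places: z = 0.3390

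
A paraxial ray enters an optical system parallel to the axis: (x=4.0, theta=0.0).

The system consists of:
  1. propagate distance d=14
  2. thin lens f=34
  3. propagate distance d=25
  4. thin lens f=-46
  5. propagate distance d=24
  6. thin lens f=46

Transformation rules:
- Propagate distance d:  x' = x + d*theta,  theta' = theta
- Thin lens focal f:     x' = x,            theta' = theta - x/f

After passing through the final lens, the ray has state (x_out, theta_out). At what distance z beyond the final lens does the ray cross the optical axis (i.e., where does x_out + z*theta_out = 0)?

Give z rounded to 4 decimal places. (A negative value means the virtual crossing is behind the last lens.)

Initial: x=4.0000 theta=0.0000
After 1 (propagate distance d=14): x=4.0000 theta=0.0000
After 2 (thin lens f=34): x=4.0000 theta=-2/17 (≈-0.1176)
After 3 (propagate distance d=25): x=18/17 (≈1.0588) theta=-2/17 (≈-0.1176)
After 4 (thin lens f=-46): x=18/17 (≈1.0588) theta=-37/391 (≈-0.0946)
After 5 (propagate distance d=24): x=-474/391 (≈-1.2123) theta=-37/391 (≈-0.0946)
After 6 (thin lens f=46): x=-474/391 (≈-1.2123) theta=-614/8993 (≈-0.0683)
z_focus = -x_out/theta_out = -(-474/391)/(-614/8993) = -5451/307 ≈ -17.7557
Rounded to 4 decimal places: z = -17.7557

Answer: -17.7557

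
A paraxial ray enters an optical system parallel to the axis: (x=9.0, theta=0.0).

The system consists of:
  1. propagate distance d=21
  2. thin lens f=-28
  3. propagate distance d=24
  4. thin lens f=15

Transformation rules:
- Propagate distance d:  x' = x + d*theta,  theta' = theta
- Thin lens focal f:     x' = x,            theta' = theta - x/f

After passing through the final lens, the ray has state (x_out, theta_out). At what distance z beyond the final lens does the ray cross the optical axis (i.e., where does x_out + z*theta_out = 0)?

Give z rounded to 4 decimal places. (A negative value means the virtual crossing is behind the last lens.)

Answer: 21.0811

Derivation:
Initial: x=9.0000 theta=0.0000
After 1 (propagate distance d=21): x=9.0000 theta=0.0000
After 2 (thin lens f=-28): x=9.0000 theta=9/28 (≈0.3214)
After 3 (propagate distance d=24): x=117/7 (≈16.7143) theta=9/28 (≈0.3214)
After 4 (thin lens f=15): x=117/7 (≈16.7143) theta=-111/140 (≈-0.7929)
z_focus = -x_out/theta_out = -(117/7)/(-111/140) = 780/37 ≈ 21.0811
Rounded to 4 decimal places: z = 21.0811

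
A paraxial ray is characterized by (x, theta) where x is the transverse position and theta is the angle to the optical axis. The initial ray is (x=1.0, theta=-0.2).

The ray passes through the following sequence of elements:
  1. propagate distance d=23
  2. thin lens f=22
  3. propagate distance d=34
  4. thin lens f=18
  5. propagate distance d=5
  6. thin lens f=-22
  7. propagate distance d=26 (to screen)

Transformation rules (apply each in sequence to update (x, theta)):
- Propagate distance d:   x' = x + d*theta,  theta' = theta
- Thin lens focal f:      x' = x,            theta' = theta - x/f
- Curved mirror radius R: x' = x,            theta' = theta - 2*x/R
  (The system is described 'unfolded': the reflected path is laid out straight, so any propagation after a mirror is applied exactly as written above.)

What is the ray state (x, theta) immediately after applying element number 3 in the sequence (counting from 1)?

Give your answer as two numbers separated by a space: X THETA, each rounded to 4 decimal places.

Answer: -4.8364 -0.0364

Derivation:
Initial: x=1.0000 theta=-0.2000
After 1 (propagate distance d=23): x=-3.6000 theta=-0.2000
After 2 (thin lens f=22): x=-3.6000 theta=-2/55 (≈-0.0364)
After 3 (propagate distance d=34): x=-266/55 (≈-4.8364) theta=-2/55 (≈-0.0364)
Rounded to 4 decimal places: x = -4.8364, theta = -0.0364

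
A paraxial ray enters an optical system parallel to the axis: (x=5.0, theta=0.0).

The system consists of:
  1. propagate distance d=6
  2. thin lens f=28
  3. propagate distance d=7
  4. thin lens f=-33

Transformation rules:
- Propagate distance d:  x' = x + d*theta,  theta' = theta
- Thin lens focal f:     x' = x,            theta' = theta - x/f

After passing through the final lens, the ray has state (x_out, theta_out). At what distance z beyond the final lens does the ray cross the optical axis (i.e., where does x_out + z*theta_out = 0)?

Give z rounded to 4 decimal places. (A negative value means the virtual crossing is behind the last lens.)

Initial: x=5.0000 theta=0.0000
After 1 (propagate distance d=6): x=5.0000 theta=0.0000
After 2 (thin lens f=28): x=5.0000 theta=-5/28 (≈-0.1786)
After 3 (propagate distance d=7): x=3.7500 theta=-5/28 (≈-0.1786)
After 4 (thin lens f=-33): x=3.7500 theta=-5/77 (≈-0.0649)
z_focus = -x_out/theta_out = -(3.7500)/(-5/77) = 57.7500
Rounded to 4 decimal places: z = 57.7500

Answer: 57.7500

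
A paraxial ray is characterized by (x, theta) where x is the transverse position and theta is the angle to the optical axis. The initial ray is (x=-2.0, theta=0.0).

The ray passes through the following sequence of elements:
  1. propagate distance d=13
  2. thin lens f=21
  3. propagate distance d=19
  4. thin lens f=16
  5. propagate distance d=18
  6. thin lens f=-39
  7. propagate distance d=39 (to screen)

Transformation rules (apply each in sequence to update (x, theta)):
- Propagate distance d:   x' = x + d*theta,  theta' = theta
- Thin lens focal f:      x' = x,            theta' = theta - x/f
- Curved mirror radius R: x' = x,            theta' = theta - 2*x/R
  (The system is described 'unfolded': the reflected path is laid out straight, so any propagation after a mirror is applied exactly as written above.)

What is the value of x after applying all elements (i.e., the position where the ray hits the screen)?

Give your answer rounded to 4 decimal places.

Initial: x=-2.0000 theta=0.0000
After 1 (propagate distance d=13): x=-2.0000 theta=0.0000
After 2 (thin lens f=21): x=-2.0000 theta=2/21 (≈0.0952)
After 3 (propagate distance d=19): x=-4/21 (≈-0.1905) theta=2/21 (≈0.0952)
After 4 (thin lens f=16): x=-4/21 (≈-0.1905) theta=3/28 (≈0.1071)
After 5 (propagate distance d=18): x=73/42 (≈1.7381) theta=3/28 (≈0.1071)
After 6 (thin lens f=-39): x=73/42 (≈1.7381) theta=71/468 (≈0.1517)
After 7 (propagate distance d=39 (to screen)): x=643/84 (≈7.6548) theta=71/468 (≈0.1517)
Rounded to 4 decimal places: x = 7.6548

Answer: 7.6548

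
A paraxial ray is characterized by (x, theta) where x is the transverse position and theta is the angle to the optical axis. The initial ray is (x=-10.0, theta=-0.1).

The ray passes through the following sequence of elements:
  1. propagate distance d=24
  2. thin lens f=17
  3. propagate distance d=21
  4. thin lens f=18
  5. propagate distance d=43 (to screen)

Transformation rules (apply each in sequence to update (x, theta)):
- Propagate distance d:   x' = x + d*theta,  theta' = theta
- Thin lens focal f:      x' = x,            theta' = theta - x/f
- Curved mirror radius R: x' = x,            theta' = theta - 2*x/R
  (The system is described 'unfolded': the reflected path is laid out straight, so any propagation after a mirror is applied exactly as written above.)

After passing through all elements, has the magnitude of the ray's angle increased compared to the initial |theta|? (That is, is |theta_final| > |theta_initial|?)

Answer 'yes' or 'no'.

Answer: yes

Derivation:
Initial: x=-10.0000 theta=-0.1000
After 1 (propagate distance d=24): x=-12.4000 theta=-0.1000
After 2 (thin lens f=17): x=-12.4000 theta=107/170 (≈0.6294)
After 3 (propagate distance d=21): x=139/170 (≈0.8176) theta=107/170 (≈0.6294)
After 4 (thin lens f=18): x=139/170 (≈0.8176) theta=1787/3060 (≈0.5840)
After 5 (propagate distance d=43 (to screen)): x=79343/3060 (≈25.9291) theta=1787/3060 (≈0.5840)
|theta_initial|=0.1000 |theta_final|=1787/3060 (≈0.5840) -> increased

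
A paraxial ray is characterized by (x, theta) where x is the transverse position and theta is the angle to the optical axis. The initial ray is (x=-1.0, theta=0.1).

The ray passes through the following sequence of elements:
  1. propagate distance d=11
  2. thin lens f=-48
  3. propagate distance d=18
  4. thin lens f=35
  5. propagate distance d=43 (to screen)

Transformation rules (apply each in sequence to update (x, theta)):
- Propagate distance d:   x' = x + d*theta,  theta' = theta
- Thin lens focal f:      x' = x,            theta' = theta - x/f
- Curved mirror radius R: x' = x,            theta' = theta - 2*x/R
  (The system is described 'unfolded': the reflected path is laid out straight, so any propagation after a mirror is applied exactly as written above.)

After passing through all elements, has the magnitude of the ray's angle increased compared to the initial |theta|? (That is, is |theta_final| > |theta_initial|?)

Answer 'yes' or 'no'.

Answer: no

Derivation:
Initial: x=-1.0000 theta=0.1000
After 1 (propagate distance d=11): x=0.1000 theta=0.1000
After 2 (thin lens f=-48): x=0.1000 theta=49/480 (≈0.1021)
After 3 (propagate distance d=18): x=1.9375 theta=49/480 (≈0.1021)
After 4 (thin lens f=35): x=1.9375 theta=157/3360 (≈0.0467)
After 5 (propagate distance d=43 (to screen)): x=13261/3360 (≈3.9467) theta=157/3360 (≈0.0467)
|theta_initial|=0.1000 |theta_final|=157/3360 (≈0.0467) -> not increased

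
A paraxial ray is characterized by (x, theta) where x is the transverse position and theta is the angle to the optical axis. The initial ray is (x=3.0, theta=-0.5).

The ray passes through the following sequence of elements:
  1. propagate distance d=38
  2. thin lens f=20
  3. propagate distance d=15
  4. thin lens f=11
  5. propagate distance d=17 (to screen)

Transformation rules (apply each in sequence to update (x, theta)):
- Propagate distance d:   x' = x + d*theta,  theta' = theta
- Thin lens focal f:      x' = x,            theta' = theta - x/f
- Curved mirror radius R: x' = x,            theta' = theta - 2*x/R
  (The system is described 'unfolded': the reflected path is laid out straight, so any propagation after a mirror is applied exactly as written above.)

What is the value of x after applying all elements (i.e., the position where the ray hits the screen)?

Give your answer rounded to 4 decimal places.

Initial: x=3.0000 theta=-0.5000
After 1 (propagate distance d=38): x=-16.0000 theta=-0.5000
After 2 (thin lens f=20): x=-16.0000 theta=0.3000
After 3 (propagate distance d=15): x=-11.5000 theta=0.3000
After 4 (thin lens f=11): x=-11.5000 theta=74/55 (≈1.3455)
After 5 (propagate distance d=17 (to screen)): x=1251/110 (≈11.3727) theta=74/55 (≈1.3455)
Rounded to 4 decimal places: x = 11.3727

Answer: 11.3727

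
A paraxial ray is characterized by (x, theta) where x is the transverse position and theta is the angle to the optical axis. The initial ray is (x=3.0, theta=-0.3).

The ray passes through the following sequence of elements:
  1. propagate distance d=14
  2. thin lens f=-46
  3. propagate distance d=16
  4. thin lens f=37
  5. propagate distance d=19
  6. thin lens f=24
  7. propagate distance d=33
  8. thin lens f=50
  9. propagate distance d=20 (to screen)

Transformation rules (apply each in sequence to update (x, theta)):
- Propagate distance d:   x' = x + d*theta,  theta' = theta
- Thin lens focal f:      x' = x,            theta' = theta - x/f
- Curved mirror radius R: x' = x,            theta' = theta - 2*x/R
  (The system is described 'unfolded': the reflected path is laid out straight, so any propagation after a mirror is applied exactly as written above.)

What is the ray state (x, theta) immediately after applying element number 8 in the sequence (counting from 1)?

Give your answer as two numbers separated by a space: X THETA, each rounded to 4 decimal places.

Initial: x=3.0000 theta=-0.3000
After 1 (propagate distance d=14): x=-1.2000 theta=-0.3000
After 2 (thin lens f=-46): x=-1.2000 theta=-15/46 (≈-0.3261)
After 3 (propagate distance d=16): x=-738/115 (≈-6.4174) theta=-15/46 (≈-0.3261)
After 4 (thin lens f=37): x=-738/115 (≈-6.4174) theta=-1299/8510 (≈-0.1526)
After 5 (propagate distance d=19): x=-79293/8510 (≈-9.3176) theta=-1299/8510 (≈-0.1526)
After 6 (thin lens f=24): x=-79293/8510 (≈-9.3176) theta=16039/68080 (≈0.2356)
After 7 (propagate distance d=33): x=-105057/68080 (≈-1.5431) theta=16039/68080 (≈0.2356)
After 8 (thin lens f=50): x=-105057/68080 (≈-1.5431) theta=907007/3404000 (≈0.2665)
Rounded to 4 decimal places: x = -1.5431, theta = 0.2665

Answer: -1.5431 0.2665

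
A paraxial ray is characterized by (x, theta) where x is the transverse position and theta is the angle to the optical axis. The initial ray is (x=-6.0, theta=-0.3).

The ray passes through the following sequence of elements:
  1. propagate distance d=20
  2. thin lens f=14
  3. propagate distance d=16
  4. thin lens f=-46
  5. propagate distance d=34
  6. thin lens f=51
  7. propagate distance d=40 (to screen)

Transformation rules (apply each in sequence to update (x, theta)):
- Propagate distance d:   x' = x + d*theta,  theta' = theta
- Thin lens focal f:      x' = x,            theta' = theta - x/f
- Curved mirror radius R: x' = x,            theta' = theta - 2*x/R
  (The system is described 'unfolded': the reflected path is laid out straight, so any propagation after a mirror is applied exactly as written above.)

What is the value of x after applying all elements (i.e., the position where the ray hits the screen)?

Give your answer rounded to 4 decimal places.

Answer: 22.5307

Derivation:
Initial: x=-6.0000 theta=-0.3000
After 1 (propagate distance d=20): x=-12.0000 theta=-0.3000
After 2 (thin lens f=14): x=-12.0000 theta=39/70 (≈0.5571)
After 3 (propagate distance d=16): x=-108/35 (≈-3.0857) theta=39/70 (≈0.5571)
After 4 (thin lens f=-46): x=-108/35 (≈-3.0857) theta=789/1610 (≈0.4901)
After 5 (propagate distance d=34): x=10929/805 (≈13.5764) theta=789/1610 (≈0.4901)
After 6 (thin lens f=51): x=10929/805 (≈13.5764) theta=6127/27370 (≈0.2239)
After 7 (propagate distance d=40 (to screen)): x=308333/13685 (≈22.5307) theta=6127/27370 (≈0.2239)
Rounded to 4 decimal places: x = 22.5307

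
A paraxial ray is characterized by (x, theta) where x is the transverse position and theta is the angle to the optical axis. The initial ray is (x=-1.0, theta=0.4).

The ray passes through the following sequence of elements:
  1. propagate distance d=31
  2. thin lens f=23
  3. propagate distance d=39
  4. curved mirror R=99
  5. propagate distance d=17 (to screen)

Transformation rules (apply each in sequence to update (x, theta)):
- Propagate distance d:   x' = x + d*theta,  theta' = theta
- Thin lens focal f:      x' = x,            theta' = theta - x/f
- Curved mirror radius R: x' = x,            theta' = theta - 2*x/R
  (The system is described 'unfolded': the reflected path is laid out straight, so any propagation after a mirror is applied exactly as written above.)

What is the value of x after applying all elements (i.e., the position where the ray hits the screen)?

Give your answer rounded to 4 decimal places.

Answer: 3.4095

Derivation:
Initial: x=-1.0000 theta=0.4000
After 1 (propagate distance d=31): x=11.4000 theta=0.4000
After 2 (thin lens f=23): x=11.4000 theta=-11/115 (≈-0.0957)
After 3 (propagate distance d=39): x=882/115 (≈7.6696) theta=-11/115 (≈-0.0957)
After 4 (curved mirror R=99): x=882/115 (≈7.6696) theta=-317/1265 (≈-0.2506)
After 5 (propagate distance d=17 (to screen)): x=4313/1265 (≈3.4095) theta=-317/1265 (≈-0.2506)
Rounded to 4 decimal places: x = 3.4095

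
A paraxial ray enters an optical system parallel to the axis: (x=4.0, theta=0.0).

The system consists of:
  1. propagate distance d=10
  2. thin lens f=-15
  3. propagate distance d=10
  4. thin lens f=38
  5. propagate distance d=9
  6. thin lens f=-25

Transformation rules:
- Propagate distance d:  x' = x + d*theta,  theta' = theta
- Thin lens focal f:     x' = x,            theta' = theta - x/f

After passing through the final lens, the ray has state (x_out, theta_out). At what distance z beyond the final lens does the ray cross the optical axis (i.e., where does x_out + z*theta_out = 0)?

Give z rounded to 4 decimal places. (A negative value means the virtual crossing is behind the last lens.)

Answer: -19.1631

Derivation:
Initial: x=4.0000 theta=0.0000
After 1 (propagate distance d=10): x=4.0000 theta=0.0000
After 2 (thin lens f=-15): x=4.0000 theta=4/15 (≈0.2667)
After 3 (propagate distance d=10): x=20/3 (≈6.6667) theta=4/15 (≈0.2667)
After 4 (thin lens f=38): x=20/3 (≈6.6667) theta=26/285 (≈0.0912)
After 5 (propagate distance d=9): x=2134/285 (≈7.4877) theta=26/285 (≈0.0912)
After 6 (thin lens f=-25): x=2134/285 (≈7.4877) theta=928/2375 (≈0.3907)
z_focus = -x_out/theta_out = -(2134/285)/(928/2375) = -26675/1392 ≈ -19.1631
Rounded to 4 decimal places: z = -19.1631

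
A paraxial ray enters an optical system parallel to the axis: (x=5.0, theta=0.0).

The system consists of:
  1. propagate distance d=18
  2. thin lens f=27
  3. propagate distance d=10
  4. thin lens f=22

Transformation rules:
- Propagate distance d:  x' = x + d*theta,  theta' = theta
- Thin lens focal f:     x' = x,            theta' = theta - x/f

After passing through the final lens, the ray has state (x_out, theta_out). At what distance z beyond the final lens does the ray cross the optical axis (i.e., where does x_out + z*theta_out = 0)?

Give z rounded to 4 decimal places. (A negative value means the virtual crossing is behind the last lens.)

Answer: 9.5897

Derivation:
Initial: x=5.0000 theta=0.0000
After 1 (propagate distance d=18): x=5.0000 theta=0.0000
After 2 (thin lens f=27): x=5.0000 theta=-5/27 (≈-0.1852)
After 3 (propagate distance d=10): x=85/27 (≈3.1481) theta=-5/27 (≈-0.1852)
After 4 (thin lens f=22): x=85/27 (≈3.1481) theta=-65/198 (≈-0.3283)
z_focus = -x_out/theta_out = -(85/27)/(-65/198) = 374/39 ≈ 9.5897
Rounded to 4 decimal places: z = 9.5897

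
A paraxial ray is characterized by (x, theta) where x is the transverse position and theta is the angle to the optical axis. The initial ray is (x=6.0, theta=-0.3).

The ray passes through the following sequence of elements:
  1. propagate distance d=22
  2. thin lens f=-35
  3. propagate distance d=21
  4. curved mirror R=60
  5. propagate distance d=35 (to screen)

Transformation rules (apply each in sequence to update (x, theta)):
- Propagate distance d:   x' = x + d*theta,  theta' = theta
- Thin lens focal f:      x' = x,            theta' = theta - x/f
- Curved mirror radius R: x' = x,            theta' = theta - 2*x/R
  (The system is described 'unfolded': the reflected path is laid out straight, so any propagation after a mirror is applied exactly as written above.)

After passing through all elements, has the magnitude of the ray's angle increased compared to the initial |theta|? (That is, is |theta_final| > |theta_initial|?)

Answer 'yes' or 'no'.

Initial: x=6.0000 theta=-0.3000
After 1 (propagate distance d=22): x=-0.6000 theta=-0.3000
After 2 (thin lens f=-35): x=-0.6000 theta=-111/350 (≈-0.3171)
After 3 (propagate distance d=21): x=-7.2600 theta=-111/350 (≈-0.3171)
After 4 (curved mirror R=60): x=-7.2600 theta=-263/3500 (≈-0.0751)
After 5 (propagate distance d=35 (to screen)): x=-9.8900 theta=-263/3500 (≈-0.0751)
|theta_initial|=0.3000 |theta_final|=263/3500 (≈0.0751) -> not increased

Answer: no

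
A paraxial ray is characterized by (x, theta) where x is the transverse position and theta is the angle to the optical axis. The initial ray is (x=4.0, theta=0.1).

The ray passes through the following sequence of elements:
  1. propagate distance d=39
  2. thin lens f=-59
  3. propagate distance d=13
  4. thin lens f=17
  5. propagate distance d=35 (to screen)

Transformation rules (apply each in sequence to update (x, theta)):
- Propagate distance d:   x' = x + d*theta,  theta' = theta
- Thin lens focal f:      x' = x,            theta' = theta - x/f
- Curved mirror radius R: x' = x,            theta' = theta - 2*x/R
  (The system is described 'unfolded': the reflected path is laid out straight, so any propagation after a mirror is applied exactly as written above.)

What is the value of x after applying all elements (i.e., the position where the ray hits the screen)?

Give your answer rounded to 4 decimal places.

Initial: x=4.0000 theta=0.1000
After 1 (propagate distance d=39): x=7.9000 theta=0.1000
After 2 (thin lens f=-59): x=7.9000 theta=69/295 (≈0.2339)
After 3 (propagate distance d=13): x=1291/118 (≈10.9407) theta=69/295 (≈0.2339)
After 4 (thin lens f=17): x=1291/118 (≈10.9407) theta=-4109/10030 (≈-0.4097)
After 5 (propagate distance d=35 (to screen)): x=-3408/1003 (≈-3.3978) theta=-4109/10030 (≈-0.4097)
Rounded to 4 decimal places: x = -3.3978

Answer: -3.3978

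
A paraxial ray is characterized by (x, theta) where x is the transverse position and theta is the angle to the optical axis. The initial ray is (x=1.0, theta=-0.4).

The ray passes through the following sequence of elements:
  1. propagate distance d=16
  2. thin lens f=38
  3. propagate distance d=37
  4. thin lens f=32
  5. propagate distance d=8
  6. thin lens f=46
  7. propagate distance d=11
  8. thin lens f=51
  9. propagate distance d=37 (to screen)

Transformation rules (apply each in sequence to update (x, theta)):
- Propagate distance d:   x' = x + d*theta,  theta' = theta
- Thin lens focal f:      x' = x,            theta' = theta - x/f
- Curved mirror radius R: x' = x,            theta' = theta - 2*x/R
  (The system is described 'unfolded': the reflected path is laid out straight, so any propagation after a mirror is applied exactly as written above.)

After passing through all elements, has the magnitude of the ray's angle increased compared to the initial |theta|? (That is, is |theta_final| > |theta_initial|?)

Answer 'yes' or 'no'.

Answer: yes

Derivation:
Initial: x=1.0000 theta=-0.4000
After 1 (propagate distance d=16): x=-5.4000 theta=-0.4000
After 2 (thin lens f=38): x=-5.4000 theta=-49/190 (≈-0.2579)
After 3 (propagate distance d=37): x=-2839/190 (≈-14.9421) theta=-49/190 (≈-0.2579)
After 4 (thin lens f=32): x=-2839/190 (≈-14.9421) theta=1271/6080 (≈0.2090)
After 5 (propagate distance d=8): x=-2017/152 (≈-13.2697) theta=1271/6080 (≈0.2090)
After 6 (thin lens f=46): x=-2017/152 (≈-13.2697) theta=69573/139840 (≈0.4975)
After 7 (propagate distance d=11): x=-1090337/139840 (≈-7.7970) theta=69573/139840 (≈0.4975)
After 8 (thin lens f=51): x=-1090337/139840 (≈-7.7970) theta=28991/44574 (≈0.6504)
After 9 (propagate distance d=37 (to screen)): x=116019533/7131840 (≈16.2678) theta=28991/44574 (≈0.6504)
|theta_initial|=0.4000 |theta_final|=28991/44574 (≈0.6504) -> increased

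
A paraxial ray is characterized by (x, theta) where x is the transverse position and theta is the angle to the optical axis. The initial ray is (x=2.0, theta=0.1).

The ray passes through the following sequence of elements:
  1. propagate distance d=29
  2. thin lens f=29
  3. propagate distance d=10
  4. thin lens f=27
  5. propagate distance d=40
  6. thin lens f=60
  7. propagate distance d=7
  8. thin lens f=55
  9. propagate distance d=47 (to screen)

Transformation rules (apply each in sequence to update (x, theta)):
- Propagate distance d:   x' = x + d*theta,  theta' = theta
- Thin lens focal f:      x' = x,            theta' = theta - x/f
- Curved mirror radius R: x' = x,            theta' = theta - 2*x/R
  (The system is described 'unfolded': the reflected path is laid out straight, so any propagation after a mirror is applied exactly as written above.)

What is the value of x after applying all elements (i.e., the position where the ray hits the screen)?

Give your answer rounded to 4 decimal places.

Answer: -7.6655

Derivation:
Initial: x=2.0000 theta=0.1000
After 1 (propagate distance d=29): x=4.9000 theta=0.1000
After 2 (thin lens f=29): x=4.9000 theta=-2/29 (≈-0.0690)
After 3 (propagate distance d=10): x=1221/290 (≈4.2103) theta=-2/29 (≈-0.0690)
After 4 (thin lens f=27): x=1221/290 (≈4.2103) theta=-587/2610 (≈-0.2249)
After 5 (propagate distance d=40): x=-12491/2610 (≈-4.7858) theta=-587/2610 (≈-0.2249)
After 6 (thin lens f=60): x=-12491/2610 (≈-4.7858) theta=-22729/156600 (≈-0.1451)
After 7 (propagate distance d=7): x=-908563/156600 (≈-5.8018) theta=-22729/156600 (≈-0.1451)
After 8 (thin lens f=55): x=-908563/156600 (≈-5.8018) theta=-9487/239250 (≈-0.0397)
After 9 (propagate distance d=47 (to screen)): x=-66022969/8613000 (≈-7.6655) theta=-9487/239250 (≈-0.0397)
Rounded to 4 decimal places: x = -7.6655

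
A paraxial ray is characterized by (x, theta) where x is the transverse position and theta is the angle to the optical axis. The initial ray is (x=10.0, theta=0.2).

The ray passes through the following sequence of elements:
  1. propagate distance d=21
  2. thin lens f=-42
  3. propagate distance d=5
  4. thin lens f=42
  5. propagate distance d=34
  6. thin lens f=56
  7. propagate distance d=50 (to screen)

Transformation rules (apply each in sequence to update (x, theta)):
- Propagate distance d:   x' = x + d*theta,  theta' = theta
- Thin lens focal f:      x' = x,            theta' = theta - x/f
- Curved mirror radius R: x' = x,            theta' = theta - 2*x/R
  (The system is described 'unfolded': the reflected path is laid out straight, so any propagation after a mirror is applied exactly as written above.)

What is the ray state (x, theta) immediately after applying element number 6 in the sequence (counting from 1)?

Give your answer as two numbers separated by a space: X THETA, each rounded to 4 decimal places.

Answer: 21.5125 -0.2482

Derivation:
Initial: x=10.0000 theta=0.2000
After 1 (propagate distance d=21): x=14.2000 theta=0.2000
After 2 (thin lens f=-42): x=14.2000 theta=113/210 (≈0.5381)
After 3 (propagate distance d=5): x=3547/210 (≈16.8905) theta=113/210 (≈0.5381)
After 4 (thin lens f=42): x=3547/210 (≈16.8905) theta=1199/8820 (≈0.1359)
After 5 (propagate distance d=34): x=9487/441 (≈21.5125) theta=1199/8820 (≈0.1359)
After 6 (thin lens f=56): x=9487/441 (≈21.5125) theta=-30649/123480 (≈-0.2482)
Rounded to 4 decimal places: x = 21.5125, theta = -0.2482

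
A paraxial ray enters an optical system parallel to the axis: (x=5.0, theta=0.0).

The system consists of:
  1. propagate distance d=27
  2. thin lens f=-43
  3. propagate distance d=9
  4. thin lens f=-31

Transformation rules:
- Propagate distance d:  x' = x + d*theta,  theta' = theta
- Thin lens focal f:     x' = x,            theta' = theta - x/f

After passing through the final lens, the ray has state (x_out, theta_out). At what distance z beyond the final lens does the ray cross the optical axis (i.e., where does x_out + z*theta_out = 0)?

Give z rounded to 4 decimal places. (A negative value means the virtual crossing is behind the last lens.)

Answer: -19.4217

Derivation:
Initial: x=5.0000 theta=0.0000
After 1 (propagate distance d=27): x=5.0000 theta=0.0000
After 2 (thin lens f=-43): x=5.0000 theta=5/43 (≈0.1163)
After 3 (propagate distance d=9): x=260/43 (≈6.0465) theta=5/43 (≈0.1163)
After 4 (thin lens f=-31): x=260/43 (≈6.0465) theta=415/1333 (≈0.3113)
z_focus = -x_out/theta_out = -(260/43)/(415/1333) = -1612/83 ≈ -19.4217
Rounded to 4 decimal places: z = -19.4217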